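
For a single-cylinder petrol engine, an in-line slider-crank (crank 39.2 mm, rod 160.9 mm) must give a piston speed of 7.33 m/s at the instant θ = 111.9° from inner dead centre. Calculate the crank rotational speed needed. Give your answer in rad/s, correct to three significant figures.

For an in-line slider-crank, |v_piston| = rω|sinθ|·[1 + r cosθ/√(L² − r² sin²θ)].
With r = 0.0392 m, L = 0.1609 m, θ = 111.9°: the bracketed kinematic factor |dx/dθ| = 0.032978 m.
ω = v/|dx/dθ| = 7.33/0.032978 = 222.27 rad/s.

222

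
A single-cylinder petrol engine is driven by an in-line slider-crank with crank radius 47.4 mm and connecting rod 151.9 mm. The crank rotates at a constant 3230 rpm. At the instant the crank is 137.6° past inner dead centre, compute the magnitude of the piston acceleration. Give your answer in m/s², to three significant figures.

3800

ω = 2π·3230/60 = 338.2 rad/s
x(θ) = r cosθ + √(L² − r² sin²θ); with ω constant, a = ω²·d²x/dθ².
d²x/dθ² = −r cosθ − r²(cos2θ)/√u − r⁴ sin²2θ/(4u^{3/2}),  u = L² − r² sin²θ = 0.022052 m².
Substituting r = 0.0474 m, L = 0.1519 m, θ = 137.6°: d²x/dθ² = +0.033249 m.
a = ω²·d²x/dθ² = (338.2)²·(+0.033249) = +3804 m/s²;  |a| = 3804 m/s².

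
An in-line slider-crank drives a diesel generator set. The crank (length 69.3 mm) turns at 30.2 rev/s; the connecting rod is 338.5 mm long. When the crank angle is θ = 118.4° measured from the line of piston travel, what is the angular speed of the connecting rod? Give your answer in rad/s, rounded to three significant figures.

18.8

ω = 189.8 rad/s (converted from 30.2 rev/s).
The rod makes angle φ with the slider axis where L sinφ = r sinθ; differentiating, L cosφ·φ̇ = r ω cosθ.
L cosφ = √(L² − r² sin²θ) = 0.33297 m.
|ω_rod| = r ω |cosθ| / √(L² − r² sin²θ) = 0.0693·189.8·0.47562/0.33297 = 18.784 rad/s.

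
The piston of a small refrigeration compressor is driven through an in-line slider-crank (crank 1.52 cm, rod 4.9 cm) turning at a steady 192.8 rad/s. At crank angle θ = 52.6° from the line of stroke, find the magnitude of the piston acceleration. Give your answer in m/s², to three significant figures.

ω = 192.8 rad/s
x(θ) = r cosθ + √(L² − r² sin²θ); with ω constant, a = ω²·d²x/dθ².
d²x/dθ² = −r cosθ − r²(cos2θ)/√u − r⁴ sin²2θ/(4u^{3/2}),  u = L² − r² sin²θ = 0.00225519 m².
Substituting r = 0.0152 m, L = 0.049 m, θ = 52.6°: d²x/dθ² = -0.0080726 m.
a = ω²·d²x/dθ² = (192.8)²·(-0.0080726) = -300.07 m/s²;  |a| = 300.07 m/s².

300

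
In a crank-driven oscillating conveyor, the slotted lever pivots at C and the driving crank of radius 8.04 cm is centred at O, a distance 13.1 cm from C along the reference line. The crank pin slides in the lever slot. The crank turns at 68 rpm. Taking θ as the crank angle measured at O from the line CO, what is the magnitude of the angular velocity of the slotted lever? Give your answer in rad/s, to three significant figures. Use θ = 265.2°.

1.82

ω = 7.121 rad/s (from 68 rpm).
Crank pin A relative to C: A = (d + r cosθ, r sinθ); lever angle φ = atan2(r sinθ, d + r cosθ).
Differentiating tanφ: φ̇ = rω(d cosθ + r)/(d² + r² + 2dr cosθ).
d² + r² + 2dr cosθ = |CA|² = 0.0218625 m²;  d cosθ + r = +0.069438 m.
|ω_lever| = |0.0804·7.121·+0.069438| / 0.0218625 = 1.8184 rad/s.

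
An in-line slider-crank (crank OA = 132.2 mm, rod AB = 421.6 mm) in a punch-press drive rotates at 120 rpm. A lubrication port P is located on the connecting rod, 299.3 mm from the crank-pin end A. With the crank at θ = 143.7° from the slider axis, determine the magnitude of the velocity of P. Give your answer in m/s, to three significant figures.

ω = 12.57 rad/s.  Crank-pin speed |V_A| = rω = 1.6613 m/s, perpendicular to OA.
Rod angle: sinφ = −(r/L) sinθ ⇒ φ = -10.698°; ω_rod = −rω cosθ/√(L²−r²sin²θ) = +3.2319 rad/s.
V_P = V_A + ω_rod × AP, with AP = 0.2993 m along the rod.
Components: V_Px = −rω sinθ − a·ω_rod·sinφ = -0.80393 m/s;  V_Py = rω cosθ + a·ω_rod·cosφ = -0.38839 m/s.
|V_P| = √(V_Px² + V_Py²) = 0.89283 m/s.

0.893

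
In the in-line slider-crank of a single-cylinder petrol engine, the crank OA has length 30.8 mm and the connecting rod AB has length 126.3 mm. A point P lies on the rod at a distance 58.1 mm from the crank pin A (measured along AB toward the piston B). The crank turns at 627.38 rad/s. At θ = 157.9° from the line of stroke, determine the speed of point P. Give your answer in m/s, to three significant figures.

ω = 627.4 rad/s.  Crank-pin speed |V_A| = rω = 19.323 m/s, perpendicular to OA.
Rod angle: sinφ = −(r/L) sinθ ⇒ φ = -5.264°; ω_rod = −rω cosθ/√(L²−r²sin²θ) = +142.35 rad/s.
V_P = V_A + ω_rod × AP, with AP = 0.0581 m along the rod.
Components: V_Px = −rω sinθ − a·ω_rod·sinφ = -6.5111 m/s;  V_Py = rω cosθ + a·ω_rod·cosφ = -9.6677 m/s.
|V_P| = √(V_Px² + V_Py²) = 11.656 m/s.

11.7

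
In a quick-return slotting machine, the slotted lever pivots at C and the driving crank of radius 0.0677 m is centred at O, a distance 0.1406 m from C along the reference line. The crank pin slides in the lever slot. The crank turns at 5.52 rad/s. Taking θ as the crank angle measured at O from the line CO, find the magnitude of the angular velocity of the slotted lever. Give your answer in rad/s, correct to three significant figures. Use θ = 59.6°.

1.53

ω = 5.52 rad/s
Crank pin A relative to C: A = (d + r cosθ, r sinθ); lever angle φ = atan2(r sinθ, d + r cosθ).
Differentiating tanφ: φ̇ = rω(d cosθ + r)/(d² + r² + 2dr cosθ).
d² + r² + 2dr cosθ = |CA|² = 0.0339851 m²;  d cosθ + r = +0.13885 m.
|ω_lever| = |0.0677·5.52·+0.13885| / 0.0339851 = 1.5268 rad/s.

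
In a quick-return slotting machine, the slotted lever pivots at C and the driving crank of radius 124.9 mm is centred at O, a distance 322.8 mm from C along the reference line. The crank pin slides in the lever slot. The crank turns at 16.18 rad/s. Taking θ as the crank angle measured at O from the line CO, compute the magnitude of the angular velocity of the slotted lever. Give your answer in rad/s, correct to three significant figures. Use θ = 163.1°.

ω = 16.18 rad/s
Crank pin A relative to C: A = (d + r cosθ, r sinθ); lever angle φ = atan2(r sinθ, d + r cosθ).
Differentiating tanφ: φ̇ = rω(d cosθ + r)/(d² + r² + 2dr cosθ).
d² + r² + 2dr cosθ = |CA|² = 0.0426468 m²;  d cosθ + r = -0.18396 m.
|ω_lever| = |0.1249·16.18·-0.18396| / 0.0426468 = 8.7172 rad/s.

8.72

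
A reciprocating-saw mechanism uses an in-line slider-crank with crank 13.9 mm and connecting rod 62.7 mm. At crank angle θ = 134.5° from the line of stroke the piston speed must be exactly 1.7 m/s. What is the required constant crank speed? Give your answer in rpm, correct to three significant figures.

For an in-line slider-crank, |v_piston| = rω|sinθ|·[1 + r cosθ/√(L² − r² sin²θ)].
With r = 0.0139 m, L = 0.0627 m, θ = 134.5°: the bracketed kinematic factor |dx/dθ| = 0.008354 m.
ω = v/|dx/dθ| = 1.7/0.008354 = 203.49 rad/s.
N = 60ω/(2π) = 1943.2 rpm.

1940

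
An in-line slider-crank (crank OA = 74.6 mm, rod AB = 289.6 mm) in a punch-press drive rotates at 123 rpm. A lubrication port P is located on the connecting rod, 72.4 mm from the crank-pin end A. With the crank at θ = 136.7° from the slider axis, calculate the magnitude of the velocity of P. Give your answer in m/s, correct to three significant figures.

0.818

ω = 12.88 rad/s.  Crank-pin speed |V_A| = rω = 0.96089 m/s, perpendicular to OA.
Rod angle: sinφ = −(r/L) sinθ ⇒ φ = -10.176°; ω_rod = −rω cosθ/√(L²−r²sin²θ) = +2.4533 rad/s.
V_P = V_A + ω_rod × AP, with AP = 0.0724 m along the rod.
Components: V_Px = −rω sinθ − a·ω_rod·sinφ = -0.62762 m/s;  V_Py = rω cosθ + a·ω_rod·cosφ = -0.52448 m/s.
|V_P| = √(V_Px² + V_Py²) = 0.81791 m/s.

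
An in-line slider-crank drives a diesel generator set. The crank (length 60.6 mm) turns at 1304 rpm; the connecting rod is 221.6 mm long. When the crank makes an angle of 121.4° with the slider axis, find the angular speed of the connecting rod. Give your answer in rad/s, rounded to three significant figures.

ω = 136.6 rad/s (converted from 1304 rpm).
The rod makes angle φ with the slider axis where L sinφ = r sinθ; differentiating, L cosφ·φ̇ = r ω cosθ.
L cosφ = √(L² − r² sin²θ) = 0.21548 m.
|ω_rod| = r ω |cosθ| / √(L² − r² sin²θ) = 0.0606·136.6·0.52101/0.21548 = 20.009 rad/s.

20.0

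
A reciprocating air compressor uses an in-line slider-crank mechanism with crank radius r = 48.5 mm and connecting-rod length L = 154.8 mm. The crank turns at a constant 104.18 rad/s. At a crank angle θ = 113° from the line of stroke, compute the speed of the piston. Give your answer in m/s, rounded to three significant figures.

4.06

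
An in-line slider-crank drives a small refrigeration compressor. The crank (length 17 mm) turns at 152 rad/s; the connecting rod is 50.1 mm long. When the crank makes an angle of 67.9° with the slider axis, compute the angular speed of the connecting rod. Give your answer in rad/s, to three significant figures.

ω = 152 rad/s
The rod makes angle φ with the slider axis where L sinφ = r sinθ; differentiating, L cosφ·φ̇ = r ω cosθ.
L cosφ = √(L² − r² sin²θ) = 0.04756 m.
|ω_rod| = r ω |cosθ| / √(L² − r² sin²θ) = 0.017·152·0.37622/0.04756 = 20.441 rad/s.

20.4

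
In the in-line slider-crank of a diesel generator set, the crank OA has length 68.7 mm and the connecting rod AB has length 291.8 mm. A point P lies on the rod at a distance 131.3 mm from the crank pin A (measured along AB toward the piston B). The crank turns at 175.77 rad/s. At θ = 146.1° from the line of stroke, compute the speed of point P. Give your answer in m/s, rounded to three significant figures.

ω = 175.8 rad/s.  Crank-pin speed |V_A| = rω = 12.075 m/s, perpendicular to OA.
Rod angle: sinφ = −(r/L) sinθ ⇒ φ = -7.545°; ω_rod = −rω cosθ/√(L²−r²sin²θ) = +34.648 rad/s.
V_P = V_A + ω_rod × AP, with AP = 0.1313 m along the rod.
Components: V_Px = −rω sinθ − a·ω_rod·sinφ = -6.1376 m/s;  V_Py = rω cosθ + a·ω_rod·cosφ = -5.5128 m/s.
|V_P| = √(V_Px² + V_Py²) = 8.25 m/s.

8.25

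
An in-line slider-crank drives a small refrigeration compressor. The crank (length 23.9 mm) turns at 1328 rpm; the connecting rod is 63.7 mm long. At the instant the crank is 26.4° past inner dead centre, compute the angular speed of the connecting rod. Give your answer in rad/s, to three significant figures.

47.4

ω = 139.1 rad/s (converted from 1328 rpm).
The rod makes angle φ with the slider axis where L sinφ = r sinθ; differentiating, L cosφ·φ̇ = r ω cosθ.
L cosφ = √(L² − r² sin²θ) = 0.062807 m.
|ω_rod| = r ω |cosθ| / √(L² − r² sin²θ) = 0.0239·139.1·0.89571/0.062807 = 47.4 rad/s.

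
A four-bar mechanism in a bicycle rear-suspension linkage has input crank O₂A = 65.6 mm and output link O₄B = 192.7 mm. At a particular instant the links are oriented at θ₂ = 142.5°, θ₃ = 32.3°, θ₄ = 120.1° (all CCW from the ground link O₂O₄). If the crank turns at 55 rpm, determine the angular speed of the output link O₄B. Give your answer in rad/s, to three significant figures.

1.84

ω₂ = 5.76 rad/s (from 55 rpm).
Differentiating the loop-closure r₂e^{iθ₂}+r₃e^{iθ₃}=r₁+r₄e^{iθ₄} gives r₂ω₂e^{iθ₂}+r₃ω₃e^{iθ₃}=r₄ω₄e^{iθ₄}.
Eliminating the other unknown: ω₄ = r₂ω₂ sin(θ₂−θ₃) / [r₄ sin(θ₄−θ₃)].
Numerator sine = +0.93849; denominator sine = +0.99926.
Result = 0.0656·5.76·(+0.93849) / (0.1927·(+0.99926)) = +1.8415 rad/s; magnitude 1.8415 rad/s.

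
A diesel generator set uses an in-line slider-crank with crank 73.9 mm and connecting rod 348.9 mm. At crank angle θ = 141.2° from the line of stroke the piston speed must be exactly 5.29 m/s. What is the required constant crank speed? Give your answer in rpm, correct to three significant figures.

For an in-line slider-crank, |v_piston| = rω|sinθ|·[1 + r cosθ/√(L² − r² sin²θ)].
With r = 0.0739 m, L = 0.3489 m, θ = 141.2°: the bracketed kinematic factor |dx/dθ| = 0.038594 m.
ω = v/|dx/dθ| = 5.29/0.038594 = 137.07 rad/s.
N = 60ω/(2π) = 1308.9 rpm.

1310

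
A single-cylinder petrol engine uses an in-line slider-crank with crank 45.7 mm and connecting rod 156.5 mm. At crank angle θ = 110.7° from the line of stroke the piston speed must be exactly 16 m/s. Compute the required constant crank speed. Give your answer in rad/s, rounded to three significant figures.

419

For an in-line slider-crank, |v_piston| = rω|sinθ|·[1 + r cosθ/√(L² − r² sin²θ)].
With r = 0.0457 m, L = 0.1565 m, θ = 110.7°: the bracketed kinematic factor |dx/dθ| = 0.038163 m.
ω = v/|dx/dθ| = 16/0.038163 = 419.26 rad/s.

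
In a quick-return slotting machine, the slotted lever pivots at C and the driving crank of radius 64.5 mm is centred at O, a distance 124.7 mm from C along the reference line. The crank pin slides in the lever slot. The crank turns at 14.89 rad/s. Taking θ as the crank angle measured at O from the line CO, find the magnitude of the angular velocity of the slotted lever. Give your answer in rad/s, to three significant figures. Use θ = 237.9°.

0.152

ω = 14.89 rad/s
Crank pin A relative to C: A = (d + r cosθ, r sinθ); lever angle φ = atan2(r sinθ, d + r cosθ).
Differentiating tanφ: φ̇ = rω(d cosθ + r)/(d² + r² + 2dr cosθ).
d² + r² + 2dr cosθ = |CA|² = 0.0111621 m²;  d cosθ + r = -0.0017654 m.
|ω_lever| = |0.0645·14.89·-0.0017654| / 0.0111621 = 0.1519 rad/s.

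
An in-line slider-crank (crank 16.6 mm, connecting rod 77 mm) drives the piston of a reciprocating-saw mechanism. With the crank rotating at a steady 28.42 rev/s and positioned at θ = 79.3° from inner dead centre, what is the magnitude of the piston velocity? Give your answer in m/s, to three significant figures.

3.03

ω = 2π·28.4 = 178.6 rad/s
For an in-line slider-crank, x = r cosθ + √(L² − r² sin²θ), so v = −rω sinθ·[1 + r cosθ/√(L² − r² sin²θ)].
With r = 0.0166 m, L = 0.077 m, θ = 79.3°: √(L² − r² sin²θ) = 0.075253 m.
v = −0.0166·178.6·0.98261·[1 + 0.0166·0.18567/0.075253] = -3.032 m/s.
|v| = 3.032 m/s.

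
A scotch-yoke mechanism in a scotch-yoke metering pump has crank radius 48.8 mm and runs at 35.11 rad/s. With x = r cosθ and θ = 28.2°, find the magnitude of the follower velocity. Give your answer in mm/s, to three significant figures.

810

ω = 35.11 rad/s
x = r cosθ ⇒ ẋ = −rω sinθ.
|v| = rω|sinθ| = 0.0488·35.11·|sin 28.2°| = 0.80965 m/s = 809.65 mm/s.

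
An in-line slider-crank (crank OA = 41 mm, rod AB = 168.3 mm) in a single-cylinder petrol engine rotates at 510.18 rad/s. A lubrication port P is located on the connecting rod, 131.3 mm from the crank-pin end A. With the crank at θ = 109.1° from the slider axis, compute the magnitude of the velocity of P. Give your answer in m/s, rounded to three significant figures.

ω = 510.2 rad/s.  Crank-pin speed |V_A| = rω = 20.917 m/s, perpendicular to OA.
Rod angle: sinφ = −(r/L) sinθ ⇒ φ = -13.309°; ω_rod = −rω cosθ/√(L²−r²sin²θ) = +41.791 rad/s.
V_P = V_A + ω_rod × AP, with AP = 0.1313 m along the rod.
Components: V_Px = −rω sinθ − a·ω_rod·sinφ = -18.503 m/s;  V_Py = rω cosθ + a·ω_rod·cosφ = -1.5047 m/s.
|V_P| = √(V_Px² + V_Py²) = 18.564 m/s.

18.6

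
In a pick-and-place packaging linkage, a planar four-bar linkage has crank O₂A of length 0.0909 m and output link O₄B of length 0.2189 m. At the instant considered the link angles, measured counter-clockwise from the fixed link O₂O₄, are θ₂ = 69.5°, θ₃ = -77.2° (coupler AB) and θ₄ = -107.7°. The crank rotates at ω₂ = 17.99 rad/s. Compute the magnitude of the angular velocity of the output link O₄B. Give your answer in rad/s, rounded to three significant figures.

8.08

ω₂ = 17.99 rad/s
Differentiating the loop-closure r₂e^{iθ₂}+r₃e^{iθ₃}=r₁+r₄e^{iθ₄} gives r₂ω₂e^{iθ₂}+r₃ω₃e^{iθ₃}=r₄ω₄e^{iθ₄}.
Eliminating the other unknown: ω₄ = r₂ω₂ sin(θ₂−θ₃) / [r₄ sin(θ₄−θ₃)].
Numerator sine = +0.54902; denominator sine = -0.50754.
Result = 0.0909·17.99·(+0.54902) / (0.2189·(-0.50754)) = -8.0811 rad/s; magnitude 8.0811 rad/s.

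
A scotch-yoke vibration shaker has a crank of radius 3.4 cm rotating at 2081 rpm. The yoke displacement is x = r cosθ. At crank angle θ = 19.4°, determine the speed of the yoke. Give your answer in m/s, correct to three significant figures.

ω = 217.9 rad/s (from 2081 rpm).
x = r cosθ ⇒ ẋ = −rω sinθ.
|v| = rω|sinθ| = 0.034·217.9·|sin 19.4°| = 2.4611 m/s.

2.46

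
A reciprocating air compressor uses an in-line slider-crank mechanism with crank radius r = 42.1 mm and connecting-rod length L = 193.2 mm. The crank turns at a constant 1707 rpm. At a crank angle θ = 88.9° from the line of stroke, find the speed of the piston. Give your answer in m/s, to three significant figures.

7.56

ω = 2π·1707/60 = 178.8 rad/s
For an in-line slider-crank, x = r cosθ + √(L² − r² sin²θ), so v = −rω sinθ·[1 + r cosθ/√(L² − r² sin²θ)].
With r = 0.0421 m, L = 0.1932 m, θ = 88.9°: √(L² − r² sin²θ) = 0.18856 m.
v = −0.0421·178.8·0.99982·[1 + 0.0421·0.01920/0.18856] = -7.5565 m/s.
|v| = 7.5565 m/s.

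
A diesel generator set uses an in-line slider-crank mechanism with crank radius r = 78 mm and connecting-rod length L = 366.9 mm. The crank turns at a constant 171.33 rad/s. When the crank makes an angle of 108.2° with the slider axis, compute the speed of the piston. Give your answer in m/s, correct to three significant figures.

ω = 171.3 rad/s
For an in-line slider-crank, x = r cosθ + √(L² − r² sin²θ), so v = −rω sinθ·[1 + r cosθ/√(L² − r² sin²θ)].
With r = 0.078 m, L = 0.3669 m, θ = 108.2°: √(L² − r² sin²θ) = 0.35934 m.
v = −0.078·171.3·0.94997·[1 + 0.078·-0.31233/0.35934] = -11.834 m/s.
|v| = 11.834 m/s.

11.8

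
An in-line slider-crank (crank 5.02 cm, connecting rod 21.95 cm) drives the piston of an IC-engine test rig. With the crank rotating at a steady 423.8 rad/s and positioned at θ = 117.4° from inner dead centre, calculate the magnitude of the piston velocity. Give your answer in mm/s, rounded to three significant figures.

16900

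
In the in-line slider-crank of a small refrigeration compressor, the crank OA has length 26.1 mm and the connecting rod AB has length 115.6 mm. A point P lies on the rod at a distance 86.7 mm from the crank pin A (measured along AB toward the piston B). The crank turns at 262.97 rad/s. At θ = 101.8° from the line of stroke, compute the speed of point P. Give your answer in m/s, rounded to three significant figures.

6.49

ω = 263 rad/s.  Crank-pin speed |V_A| = rω = 6.8635 m/s, perpendicular to OA.
Rod angle: sinφ = −(r/L) sinθ ⇒ φ = -12.768°; ω_rod = −rω cosθ/√(L²−r²sin²θ) = +12.449 rad/s.
V_P = V_A + ω_rod × AP, with AP = 0.0867 m along the rod.
Components: V_Px = −rω sinθ − a·ω_rod·sinφ = -6.4799 m/s;  V_Py = rω cosθ + a·ω_rod·cosφ = -0.35089 m/s.
|V_P| = √(V_Px² + V_Py²) = 6.4894 m/s.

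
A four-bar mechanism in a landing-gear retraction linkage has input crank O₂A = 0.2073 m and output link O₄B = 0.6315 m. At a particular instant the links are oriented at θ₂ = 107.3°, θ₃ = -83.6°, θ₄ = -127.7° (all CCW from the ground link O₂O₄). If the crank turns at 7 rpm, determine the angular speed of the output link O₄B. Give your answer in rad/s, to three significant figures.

0.0654

ω₂ = 0.733 rad/s (from 7 rpm).
Differentiating the loop-closure r₂e^{iθ₂}+r₃e^{iθ₃}=r₁+r₄e^{iθ₄} gives r₂ω₂e^{iθ₂}+r₃ω₃e^{iθ₃}=r₄ω₄e^{iθ₄}.
Eliminating the other unknown: ω₄ = r₂ω₂ sin(θ₂−θ₃) / [r₄ sin(θ₄−θ₃)].
Numerator sine = -0.18910; denominator sine = -0.69591.
Result = 0.2073·0.733·(-0.18910) / (0.6315·(-0.69591)) = +0.065385 rad/s; magnitude 0.065385 rad/s.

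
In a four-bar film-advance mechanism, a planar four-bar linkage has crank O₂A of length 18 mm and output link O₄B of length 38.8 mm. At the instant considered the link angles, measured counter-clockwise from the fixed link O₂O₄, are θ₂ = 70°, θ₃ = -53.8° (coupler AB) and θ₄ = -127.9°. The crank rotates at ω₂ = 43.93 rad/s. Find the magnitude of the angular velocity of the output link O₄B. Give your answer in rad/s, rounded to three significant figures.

ω₂ = 43.93 rad/s
Differentiating the loop-closure r₂e^{iθ₂}+r₃e^{iθ₃}=r₁+r₄e^{iθ₄} gives r₂ω₂e^{iθ₂}+r₃ω₃e^{iθ₃}=r₄ω₄e^{iθ₄}.
Eliminating the other unknown: ω₄ = r₂ω₂ sin(θ₂−θ₃) / [r₄ sin(θ₄−θ₃)].
Numerator sine = +0.83098; denominator sine = -0.96174.
Result = 0.018·43.93·(+0.83098) / (0.0388·(-0.96174)) = -17.609 rad/s; magnitude 17.609 rad/s.

17.6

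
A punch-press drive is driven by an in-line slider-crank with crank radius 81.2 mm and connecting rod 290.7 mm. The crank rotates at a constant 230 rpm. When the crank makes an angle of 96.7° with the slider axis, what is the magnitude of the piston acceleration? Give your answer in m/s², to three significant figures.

ω = 2π·230/60 = 24.09 rad/s
x(θ) = r cosθ + √(L² − r² sin²θ); with ω constant, a = ω²·d²x/dθ².
d²x/dθ² = −r cosθ − r²(cos2θ)/√u − r⁴ sin²2θ/(4u^{3/2}),  u = L² − r² sin²θ = 0.0780028 m².
Substituting r = 0.0812 m, L = 0.2907 m, θ = 96.7°: d²x/dθ² = +0.032412 m.
a = ω²·d²x/dθ² = (24.09)²·(+0.032412) = +18.803 m/s²;  |a| = 18.803 m/s².

18.8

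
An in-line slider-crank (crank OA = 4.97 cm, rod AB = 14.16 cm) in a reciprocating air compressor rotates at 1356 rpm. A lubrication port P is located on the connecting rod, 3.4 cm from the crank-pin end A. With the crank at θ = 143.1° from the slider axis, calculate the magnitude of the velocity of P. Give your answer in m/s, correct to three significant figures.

5.83

ω = 142 rad/s.  Crank-pin speed |V_A| = rω = 7.0574 m/s, perpendicular to OA.
Rod angle: sinφ = −(r/L) sinθ ⇒ φ = -12.166°; ω_rod = −rω cosθ/√(L²−r²sin²θ) = +40.772 rad/s.
V_P = V_A + ω_rod × AP, with AP = 0.034 m along the rod.
Components: V_Px = −rω sinθ − a·ω_rod·sinφ = -3.9453 m/s;  V_Py = rω cosθ + a·ω_rod·cosφ = -4.2886 m/s.
|V_P| = √(V_Px² + V_Py²) = 5.8273 m/s.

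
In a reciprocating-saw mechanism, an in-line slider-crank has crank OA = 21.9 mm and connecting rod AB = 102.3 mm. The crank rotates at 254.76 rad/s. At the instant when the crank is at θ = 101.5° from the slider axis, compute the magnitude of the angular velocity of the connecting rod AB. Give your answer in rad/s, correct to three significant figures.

ω = 254.8 rad/s
The rod makes angle φ with the slider axis where L sinφ = r sinθ; differentiating, L cosφ·φ̇ = r ω cosθ.
L cosφ = √(L² − r² sin²θ) = 0.10002 m.
|ω_rod| = r ω |cosθ| / √(L² − r² sin²θ) = 0.0219·254.8·0.19937/0.10002 = 11.121 rad/s.

11.1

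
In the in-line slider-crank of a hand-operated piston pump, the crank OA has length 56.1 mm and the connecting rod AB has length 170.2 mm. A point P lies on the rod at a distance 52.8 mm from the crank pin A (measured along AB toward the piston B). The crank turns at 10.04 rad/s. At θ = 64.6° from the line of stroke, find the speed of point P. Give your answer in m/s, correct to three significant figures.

0.558

ω = 10.04 rad/s.  Crank-pin speed |V_A| = rω = 0.56324 m/s, perpendicular to OA.
Rod angle: sinφ = −(r/L) sinθ ⇒ φ = -17.323°; ω_rod = −rω cosθ/√(L²−r²sin²θ) = -1.4869 rad/s.
V_P = V_A + ω_rod × AP, with AP = 0.0528 m along the rod.
Components: V_Px = −rω sinθ − a·ω_rod·sinφ = -0.53217 m/s;  V_Py = rω cosθ + a·ω_rod·cosφ = +0.16665 m/s.
|V_P| = √(V_Px² + V_Py²) = 0.55766 m/s.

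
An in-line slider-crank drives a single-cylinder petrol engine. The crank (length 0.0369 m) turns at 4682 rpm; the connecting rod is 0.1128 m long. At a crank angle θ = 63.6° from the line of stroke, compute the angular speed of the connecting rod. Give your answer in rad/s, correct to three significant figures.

ω = 490.3 rad/s (converted from 4682 rpm).
The rod makes angle φ with the slider axis where L sinφ = r sinθ; differentiating, L cosφ·φ̇ = r ω cosθ.
L cosφ = √(L² − r² sin²θ) = 0.10785 m.
|ω_rod| = r ω |cosθ| / √(L² − r² sin²θ) = 0.0369·490.3·0.44464/0.10785 = 74.589 rad/s.

74.6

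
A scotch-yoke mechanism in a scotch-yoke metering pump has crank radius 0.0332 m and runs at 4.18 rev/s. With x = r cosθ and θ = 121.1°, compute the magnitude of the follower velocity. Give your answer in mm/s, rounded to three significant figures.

747

ω = 26.26 rad/s (from 4.18 rev/s).
x = r cosθ ⇒ ẋ = −rω sinθ.
|v| = rω|sinθ| = 0.0332·26.26·|sin 121.1°| = 0.74663 m/s = 746.63 mm/s.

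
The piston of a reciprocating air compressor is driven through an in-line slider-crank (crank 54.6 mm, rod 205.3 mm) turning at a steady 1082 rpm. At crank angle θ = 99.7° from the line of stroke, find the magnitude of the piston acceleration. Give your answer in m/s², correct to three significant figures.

300

ω = 2π·1082/60 = 113.3 rad/s
x(θ) = r cosθ + √(L² − r² sin²θ); with ω constant, a = ω²·d²x/dθ².
d²x/dθ² = −r cosθ − r²(cos2θ)/√u − r⁴ sin²2θ/(4u^{3/2}),  u = L² − r² sin²θ = 0.0392516 m².
Substituting r = 0.0546 m, L = 0.2053 m, θ = 99.7°: d²x/dθ² = +0.023361 m.
a = ω²·d²x/dθ² = (113.3)²·(+0.023361) = +299.92 m/s²;  |a| = 299.92 m/s².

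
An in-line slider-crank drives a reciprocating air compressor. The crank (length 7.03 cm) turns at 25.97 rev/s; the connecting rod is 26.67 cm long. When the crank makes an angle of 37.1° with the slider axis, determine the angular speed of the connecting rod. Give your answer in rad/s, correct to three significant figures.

ω = 163.2 rad/s (converted from 25.97 rev/s).
The rod makes angle φ with the slider axis where L sinφ = r sinθ; differentiating, L cosφ·φ̇ = r ω cosθ.
L cosφ = √(L² − r² sin²θ) = 0.26331 m.
|ω_rod| = r ω |cosθ| / √(L² − r² sin²θ) = 0.0703·163.2·0.79758/0.26331 = 34.747 rad/s.

34.7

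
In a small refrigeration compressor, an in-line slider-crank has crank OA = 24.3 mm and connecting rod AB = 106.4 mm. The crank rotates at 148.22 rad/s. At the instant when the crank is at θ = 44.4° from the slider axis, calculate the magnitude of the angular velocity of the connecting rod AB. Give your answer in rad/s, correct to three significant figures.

24.5

ω = 148.2 rad/s
The rod makes angle φ with the slider axis where L sinφ = r sinθ; differentiating, L cosφ·φ̇ = r ω cosθ.
L cosφ = √(L² − r² sin²θ) = 0.10503 m.
|ω_rod| = r ω |cosθ| / √(L² − r² sin²θ) = 0.0243·148.2·0.71447/0.10503 = 24.5 rad/s.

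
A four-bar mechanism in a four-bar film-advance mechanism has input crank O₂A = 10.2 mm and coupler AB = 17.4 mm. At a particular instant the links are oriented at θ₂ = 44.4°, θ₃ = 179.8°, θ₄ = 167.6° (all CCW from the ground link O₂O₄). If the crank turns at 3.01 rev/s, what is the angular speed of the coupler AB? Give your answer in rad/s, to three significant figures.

43.9

ω₂ = 18.91 rad/s (from 3.01 rev/s).
Differentiating the loop-closure r₂e^{iθ₂}+r₃e^{iθ₃}=r₁+r₄e^{iθ₄} gives r₂ω₂e^{iθ₂}+r₃ω₃e^{iθ₃}=r₄ω₄e^{iθ₄}.
Eliminating the other unknown: ω₃ = r₂ω₂ sin(θ₄−θ₂) / [r₃ sin(θ₃−θ₄)].
Numerator sine = +0.83676; denominator sine = +0.21132.
Result = 0.0102·18.91·(+0.83676) / (0.0174·(+0.21132)) = +43.899 rad/s; magnitude 43.899 rad/s.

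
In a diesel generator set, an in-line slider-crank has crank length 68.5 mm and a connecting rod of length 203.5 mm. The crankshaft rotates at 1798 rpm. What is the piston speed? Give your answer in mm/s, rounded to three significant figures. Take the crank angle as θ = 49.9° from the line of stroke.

12100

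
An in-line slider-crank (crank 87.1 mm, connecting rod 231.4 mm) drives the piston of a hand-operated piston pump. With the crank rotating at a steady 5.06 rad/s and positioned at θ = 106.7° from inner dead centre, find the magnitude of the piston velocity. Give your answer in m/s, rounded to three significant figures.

0.373

ω = 5.06 rad/s
For an in-line slider-crank, x = r cosθ + √(L² − r² sin²θ), so v = −rω sinθ·[1 + r cosθ/√(L² − r² sin²θ)].
With r = 0.0871 m, L = 0.2314 m, θ = 106.7°: √(L² − r² sin²θ) = 0.21584 m.
v = −0.0871·5.06·0.95782·[1 + 0.0871·-0.28736/0.21584] = -0.37319 m/s.
|v| = 0.37319 m/s.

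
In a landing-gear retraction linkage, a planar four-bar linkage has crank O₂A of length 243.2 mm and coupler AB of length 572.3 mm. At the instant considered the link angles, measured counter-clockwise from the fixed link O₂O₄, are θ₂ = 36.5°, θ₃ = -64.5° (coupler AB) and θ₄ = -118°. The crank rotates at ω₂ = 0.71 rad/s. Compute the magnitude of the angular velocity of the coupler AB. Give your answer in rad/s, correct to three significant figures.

0.162

ω₂ = 0.71 rad/s
Differentiating the loop-closure r₂e^{iθ₂}+r₃e^{iθ₃}=r₁+r₄e^{iθ₄} gives r₂ω₂e^{iθ₂}+r₃ω₃e^{iθ₃}=r₄ω₄e^{iθ₄}.
Eliminating the other unknown: ω₃ = r₂ω₂ sin(θ₄−θ₂) / [r₃ sin(θ₃−θ₄)].
Numerator sine = -0.43051; denominator sine = +0.80386.
Result = 0.2432·0.71·(-0.43051) / (0.5723·(+0.80386)) = -0.16159 rad/s; magnitude 0.16159 rad/s.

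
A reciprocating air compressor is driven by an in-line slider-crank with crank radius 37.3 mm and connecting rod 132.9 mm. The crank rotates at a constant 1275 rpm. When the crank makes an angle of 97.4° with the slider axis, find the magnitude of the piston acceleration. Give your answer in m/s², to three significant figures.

273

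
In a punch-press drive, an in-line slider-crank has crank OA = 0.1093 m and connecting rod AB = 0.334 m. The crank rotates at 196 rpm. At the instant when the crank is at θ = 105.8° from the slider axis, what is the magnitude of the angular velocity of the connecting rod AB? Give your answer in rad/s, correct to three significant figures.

1.93

ω = 20.53 rad/s (converted from 196 rpm).
The rod makes angle φ with the slider axis where L sinφ = r sinθ; differentiating, L cosφ·φ̇ = r ω cosθ.
L cosφ = √(L² − r² sin²θ) = 0.31701 m.
|ω_rod| = r ω |cosθ| / √(L² − r² sin²θ) = 0.1093·20.53·0.27228/0.31701 = 1.9269 rad/s.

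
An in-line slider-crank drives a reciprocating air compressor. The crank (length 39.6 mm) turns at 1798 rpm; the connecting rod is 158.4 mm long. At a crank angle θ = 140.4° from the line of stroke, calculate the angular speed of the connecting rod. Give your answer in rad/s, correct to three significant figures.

ω = 188.3 rad/s (converted from 1798 rpm).
The rod makes angle φ with the slider axis where L sinφ = r sinθ; differentiating, L cosφ·φ̇ = r ω cosθ.
L cosφ = √(L² − r² sin²θ) = 0.15638 m.
|ω_rod| = r ω |cosθ| / √(L² − r² sin²θ) = 0.0396·188.3·0.77051/0.15638 = 36.739 rad/s.

36.7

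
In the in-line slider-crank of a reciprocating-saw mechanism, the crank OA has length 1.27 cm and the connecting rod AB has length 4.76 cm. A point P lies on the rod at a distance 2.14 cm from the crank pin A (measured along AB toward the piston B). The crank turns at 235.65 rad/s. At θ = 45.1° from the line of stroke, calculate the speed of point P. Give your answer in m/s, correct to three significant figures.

ω = 235.7 rad/s.  Crank-pin speed |V_A| = rω = 2.9928 m/s, perpendicular to OA.
Rod angle: sinφ = −(r/L) sinθ ⇒ φ = -10.894°; ω_rod = −rω cosθ/√(L²−r²sin²θ) = -45.195 rad/s.
V_P = V_A + ω_rod × AP, with AP = 0.0214 m along the rod.
Components: V_Px = −rω sinθ − a·ω_rod·sinφ = -2.3027 m/s;  V_Py = rω cosθ + a·ω_rod·cosφ = +1.1628 m/s.
|V_P| = √(V_Px² + V_Py²) = 2.5796 m/s.

2.58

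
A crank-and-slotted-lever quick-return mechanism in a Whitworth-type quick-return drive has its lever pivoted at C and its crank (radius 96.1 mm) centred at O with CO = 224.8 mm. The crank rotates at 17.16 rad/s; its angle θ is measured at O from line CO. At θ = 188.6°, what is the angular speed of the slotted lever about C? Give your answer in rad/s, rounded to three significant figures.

12.2

ω = 17.16 rad/s
Crank pin A relative to C: A = (d + r cosθ, r sinθ); lever angle φ = atan2(r sinθ, d + r cosθ).
Differentiating tanφ: φ̇ = rω(d cosθ + r)/(d² + r² + 2dr cosθ).
d² + r² + 2dr cosθ = |CA|² = 0.0170495 m²;  d cosθ + r = -0.12617 m.
|ω_lever| = |0.0961·17.16·-0.12617| / 0.0170495 = 12.204 rad/s.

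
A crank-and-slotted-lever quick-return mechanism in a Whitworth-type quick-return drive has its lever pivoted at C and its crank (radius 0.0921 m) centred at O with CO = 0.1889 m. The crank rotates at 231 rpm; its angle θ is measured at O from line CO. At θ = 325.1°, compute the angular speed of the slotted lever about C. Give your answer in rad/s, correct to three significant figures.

ω = 24.19 rad/s (from 231 rpm).
Crank pin A relative to C: A = (d + r cosθ, r sinθ); lever angle φ = atan2(r sinθ, d + r cosθ).
Differentiating tanφ: φ̇ = rω(d cosθ + r)/(d² + r² + 2dr cosθ).
d² + r² + 2dr cosθ = |CA|² = 0.0727031 m²;  d cosθ + r = +0.24703 m.
|ω_lever| = |0.0921·24.19·+0.24703| / 0.0727031 = 7.5699 rad/s.

7.57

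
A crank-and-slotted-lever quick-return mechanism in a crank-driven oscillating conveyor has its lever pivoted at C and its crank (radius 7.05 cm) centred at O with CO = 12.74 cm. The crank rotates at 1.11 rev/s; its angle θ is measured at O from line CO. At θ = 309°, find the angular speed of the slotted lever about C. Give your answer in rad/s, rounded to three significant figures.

ω = 6.974 rad/s (from 1.11 rev/s).
Crank pin A relative to C: A = (d + r cosθ, r sinθ); lever angle φ = atan2(r sinθ, d + r cosθ).
Differentiating tanφ: φ̇ = rω(d cosθ + r)/(d² + r² + 2dr cosθ).
d² + r² + 2dr cosθ = |CA|² = 0.0325057 m²;  d cosθ + r = +0.15068 m.
|ω_lever| = |0.0705·6.974·+0.15068| / 0.0325057 = 2.2792 rad/s.

2.28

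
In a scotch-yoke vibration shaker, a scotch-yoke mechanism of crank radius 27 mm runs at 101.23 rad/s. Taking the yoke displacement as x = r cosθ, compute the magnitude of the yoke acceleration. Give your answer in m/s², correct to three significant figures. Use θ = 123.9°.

ω = 101.2 rad/s
x = r cosθ ⇒ ẍ = −rω² cosθ (ω constant).
|a| = rω²|cosθ| = 0.027·(101.2)²·|cos 123.9°| = 154.32 m/s².

154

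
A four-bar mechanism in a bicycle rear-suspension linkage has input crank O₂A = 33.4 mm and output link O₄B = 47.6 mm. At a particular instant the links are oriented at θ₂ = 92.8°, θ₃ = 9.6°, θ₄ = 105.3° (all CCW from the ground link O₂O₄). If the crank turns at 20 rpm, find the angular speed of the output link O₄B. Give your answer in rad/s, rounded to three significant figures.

1.47

ω₂ = 2.094 rad/s (from 20 rpm).
Differentiating the loop-closure r₂e^{iθ₂}+r₃e^{iθ₃}=r₁+r₄e^{iθ₄} gives r₂ω₂e^{iθ₂}+r₃ω₃e^{iθ₃}=r₄ω₄e^{iθ₄}.
Eliminating the other unknown: ω₄ = r₂ω₂ sin(θ₂−θ₃) / [r₄ sin(θ₄−θ₃)].
Numerator sine = +0.99297; denominator sine = +0.99506.
Result = 0.0334·2.094·(+0.99297) / (0.0476·(+0.99506)) = +1.4665 rad/s; magnitude 1.4665 rad/s.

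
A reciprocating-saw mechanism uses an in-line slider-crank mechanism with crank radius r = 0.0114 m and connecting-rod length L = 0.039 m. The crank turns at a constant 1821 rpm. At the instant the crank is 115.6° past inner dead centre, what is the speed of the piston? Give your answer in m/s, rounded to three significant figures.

ω = 2π·1821/60 = 190.7 rad/s
For an in-line slider-crank, x = r cosθ + √(L² − r² sin²θ), so v = −rω sinθ·[1 + r cosθ/√(L² − r² sin²θ)].
With r = 0.0114 m, L = 0.039 m, θ = 115.6°: √(L² − r² sin²θ) = 0.037621 m.
v = −0.0114·190.7·0.90183·[1 + 0.0114·-0.43209/0.037621] = -1.7038 m/s.
|v| = 1.7038 m/s.

1.70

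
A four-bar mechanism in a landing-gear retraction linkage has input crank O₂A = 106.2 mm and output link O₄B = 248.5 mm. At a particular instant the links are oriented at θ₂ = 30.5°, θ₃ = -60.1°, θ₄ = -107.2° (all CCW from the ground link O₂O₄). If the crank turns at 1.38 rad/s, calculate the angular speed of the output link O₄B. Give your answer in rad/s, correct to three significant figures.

0.805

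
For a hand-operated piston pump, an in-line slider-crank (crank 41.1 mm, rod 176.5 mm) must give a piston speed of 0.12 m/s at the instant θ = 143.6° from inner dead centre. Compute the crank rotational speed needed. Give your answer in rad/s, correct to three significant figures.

For an in-line slider-crank, |v_piston| = rω|sinθ|·[1 + r cosθ/√(L² − r² sin²θ)].
With r = 0.0411 m, L = 0.1765 m, θ = 143.6°: the bracketed kinematic factor |dx/dθ| = 0.019774 m.
ω = v/|dx/dθ| = 0.12/0.019774 = 6.0686 rad/s.

6.07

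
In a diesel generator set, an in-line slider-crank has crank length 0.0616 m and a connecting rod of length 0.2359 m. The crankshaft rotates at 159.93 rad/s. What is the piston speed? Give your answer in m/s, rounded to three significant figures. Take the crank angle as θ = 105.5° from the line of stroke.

ω = 159.9 rad/s
For an in-line slider-crank, x = r cosθ + √(L² − r² sin²θ), so v = −rω sinθ·[1 + r cosθ/√(L² − r² sin²θ)].
With r = 0.0616 m, L = 0.2359 m, θ = 105.5°: √(L² − r² sin²θ) = 0.22831 m.
v = −0.0616·159.9·0.96363·[1 + 0.0616·-0.26724/0.22831] = -8.8089 m/s.
|v| = 8.8089 m/s.

8.81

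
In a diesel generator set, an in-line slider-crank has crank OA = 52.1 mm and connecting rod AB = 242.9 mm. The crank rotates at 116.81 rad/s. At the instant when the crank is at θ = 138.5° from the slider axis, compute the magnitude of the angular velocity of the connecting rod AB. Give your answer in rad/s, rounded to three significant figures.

ω = 116.8 rad/s
The rod makes angle φ with the slider axis where L sinφ = r sinθ; differentiating, L cosφ·φ̇ = r ω cosθ.
L cosφ = √(L² − r² sin²θ) = 0.24043 m.
|ω_rod| = r ω |cosθ| / √(L² − r² sin²θ) = 0.0521·116.8·0.74896/0.24043 = 18.957 rad/s.

19.0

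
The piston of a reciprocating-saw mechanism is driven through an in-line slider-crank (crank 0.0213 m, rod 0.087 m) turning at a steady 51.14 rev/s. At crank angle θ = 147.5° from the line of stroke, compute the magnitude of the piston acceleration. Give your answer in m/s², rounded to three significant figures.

ω = 2π·51.1 = 321.3 rad/s
x(θ) = r cosθ + √(L² − r² sin²θ); with ω constant, a = ω²·d²x/dθ².
d²x/dθ² = −r cosθ − r²(cos2θ)/√u − r⁴ sin²2θ/(4u^{3/2}),  u = L² − r² sin²θ = 0.00743802 m².
Substituting r = 0.0213 m, L = 0.087 m, θ = 147.5°: d²x/dθ² = +0.015675 m.
a = ω²·d²x/dθ² = (321.3)²·(+0.015675) = +1618.4 m/s²;  |a| = 1618.4 m/s².

1620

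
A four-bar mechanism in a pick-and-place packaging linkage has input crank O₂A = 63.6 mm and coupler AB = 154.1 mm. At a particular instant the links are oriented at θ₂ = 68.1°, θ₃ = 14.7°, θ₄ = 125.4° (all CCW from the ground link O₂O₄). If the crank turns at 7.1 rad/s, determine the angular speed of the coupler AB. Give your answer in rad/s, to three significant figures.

ω₂ = 7.1 rad/s
Differentiating the loop-closure r₂e^{iθ₂}+r₃e^{iθ₃}=r₁+r₄e^{iθ₄} gives r₂ω₂e^{iθ₂}+r₃ω₃e^{iθ₃}=r₄ω₄e^{iθ₄}.
Eliminating the other unknown: ω₃ = r₂ω₂ sin(θ₄−θ₂) / [r₃ sin(θ₃−θ₄)].
Numerator sine = +0.84151; denominator sine = -0.93544.
Result = 0.0636·7.1·(+0.84151) / (0.1541·(-0.93544)) = -2.6361 rad/s; magnitude 2.6361 rad/s.

2.64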